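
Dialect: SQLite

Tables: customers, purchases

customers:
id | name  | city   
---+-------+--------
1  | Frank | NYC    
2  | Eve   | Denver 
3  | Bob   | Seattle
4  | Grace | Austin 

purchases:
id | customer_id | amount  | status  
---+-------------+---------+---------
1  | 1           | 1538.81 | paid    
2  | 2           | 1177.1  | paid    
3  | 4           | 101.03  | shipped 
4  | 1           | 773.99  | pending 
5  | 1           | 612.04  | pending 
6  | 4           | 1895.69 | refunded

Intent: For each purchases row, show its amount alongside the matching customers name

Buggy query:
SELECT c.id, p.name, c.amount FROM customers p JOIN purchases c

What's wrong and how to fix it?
Bug: JOIN with no ON clause produces a cartesian product; every purchases row pairs with every customers row

Fix: Add ON c.customer_id = p.id to the JOIN

Corrected query:
SELECT c.id, p.name, c.amount FROM customers p JOIN purchases c ON c.customer_id = p.id

Result:
id | name  | amount 
---+-------+--------
1  | Frank | 1538.81
2  | Eve   | 1177.1 
3  | Grace | 101.03 
4  | Frank | 773.99 
5  | Frank | 612.04 
6  | Grace | 1895.69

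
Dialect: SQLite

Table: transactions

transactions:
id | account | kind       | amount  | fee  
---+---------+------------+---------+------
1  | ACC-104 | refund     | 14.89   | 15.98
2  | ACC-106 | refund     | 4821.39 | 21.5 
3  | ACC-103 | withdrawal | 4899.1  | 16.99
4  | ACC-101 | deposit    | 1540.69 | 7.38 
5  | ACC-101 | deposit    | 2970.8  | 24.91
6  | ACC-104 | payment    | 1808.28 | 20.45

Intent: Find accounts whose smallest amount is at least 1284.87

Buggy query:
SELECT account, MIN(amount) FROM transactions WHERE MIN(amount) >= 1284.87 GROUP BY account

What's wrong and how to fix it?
Bug: MIN() in WHERE is a misuse of aggregate

Fix: Replace WHERE with HAVING after the GROUP BY

Corrected query:
SELECT account, MIN(amount) FROM transactions GROUP BY account HAVING MIN(amount) >= 1284.87

Result:
account | MIN(amount)
--------+------------
ACC-101 | 1540.69    
ACC-103 | 4899.1     
ACC-106 | 4821.39    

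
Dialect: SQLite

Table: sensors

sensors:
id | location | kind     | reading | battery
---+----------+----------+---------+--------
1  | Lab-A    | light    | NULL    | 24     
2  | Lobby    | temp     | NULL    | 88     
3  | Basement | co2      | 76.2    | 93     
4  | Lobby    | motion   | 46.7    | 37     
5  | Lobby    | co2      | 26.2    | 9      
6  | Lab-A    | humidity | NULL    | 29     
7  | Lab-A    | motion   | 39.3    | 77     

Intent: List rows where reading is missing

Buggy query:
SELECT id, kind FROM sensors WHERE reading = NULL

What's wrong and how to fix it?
Bug: Comparing to NULL with '=' never matches; NULL = NULL is unknown, not true

Fix: Use IS NULL to test for NULL

Corrected query:
SELECT id, kind FROM sensors WHERE reading IS NULL

Result:
id | kind    
---+---------
1  | light   
2  | temp    
6  | humidity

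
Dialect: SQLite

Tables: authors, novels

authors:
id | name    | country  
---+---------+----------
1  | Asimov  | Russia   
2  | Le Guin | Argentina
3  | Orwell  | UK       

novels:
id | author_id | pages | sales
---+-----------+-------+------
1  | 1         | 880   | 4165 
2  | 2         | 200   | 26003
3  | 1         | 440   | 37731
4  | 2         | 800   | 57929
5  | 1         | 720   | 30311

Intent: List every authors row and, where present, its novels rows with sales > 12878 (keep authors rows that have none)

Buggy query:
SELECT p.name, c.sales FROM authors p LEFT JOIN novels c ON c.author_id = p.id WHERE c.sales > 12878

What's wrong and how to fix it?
Bug: A WHERE condition on the right-hand table after LEFT JOIN drops unmatched parents

Fix: Put 'c.sales > 12878' in the JOIN's ON clause instead of WHERE

Corrected query:
SELECT p.name, c.sales FROM authors p LEFT JOIN novels c ON c.author_id = p.id AND c.sales > 12878

Result:
name    | sales
--------+------
Asimov  | 30311
Asimov  | 37731
Le Guin | 26003
Le Guin | 57929
Orwell  | NULL 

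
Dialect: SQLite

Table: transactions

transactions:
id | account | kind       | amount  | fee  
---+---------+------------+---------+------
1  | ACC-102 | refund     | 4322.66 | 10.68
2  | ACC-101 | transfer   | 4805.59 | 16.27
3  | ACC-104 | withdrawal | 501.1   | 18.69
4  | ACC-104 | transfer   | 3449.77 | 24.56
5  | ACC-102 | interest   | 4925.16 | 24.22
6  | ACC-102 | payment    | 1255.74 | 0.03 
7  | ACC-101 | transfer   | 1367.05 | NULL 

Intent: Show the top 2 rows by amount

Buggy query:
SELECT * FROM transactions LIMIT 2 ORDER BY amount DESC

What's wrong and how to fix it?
Bug: ORDER BY cannot follow LIMIT; LIMIT is the final clause

Fix: Sort with ORDER BY, then apply LIMIT

Corrected query:
SELECT * FROM transactions ORDER BY amount DESC LIMIT 2

Result:
id | account | kind     | amount  | fee  
---+---------+----------+---------+------
5  | ACC-102 | interest | 4925.16 | 24.22
2  | ACC-101 | transfer | 4805.59 | 16.27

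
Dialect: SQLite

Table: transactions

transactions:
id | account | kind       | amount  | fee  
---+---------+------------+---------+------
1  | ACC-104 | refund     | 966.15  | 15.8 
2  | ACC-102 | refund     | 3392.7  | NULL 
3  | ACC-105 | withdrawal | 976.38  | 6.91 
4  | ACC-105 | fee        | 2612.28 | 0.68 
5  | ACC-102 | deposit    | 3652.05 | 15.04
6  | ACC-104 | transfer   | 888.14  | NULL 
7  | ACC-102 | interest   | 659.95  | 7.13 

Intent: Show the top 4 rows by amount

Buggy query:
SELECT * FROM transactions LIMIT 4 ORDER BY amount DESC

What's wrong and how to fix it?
Bug: LIMIT must come after ORDER BY

Fix: Swap the clauses: ORDER BY first, then LIMIT

Corrected query:
SELECT * FROM transactions ORDER BY amount DESC LIMIT 4

Result:
id | account | kind       | amount  | fee  
---+---------+------------+---------+------
5  | ACC-102 | deposit    | 3652.05 | 15.04
2  | ACC-102 | refund     | 3392.7  | NULL 
4  | ACC-105 | fee        | 2612.28 | 0.68 
3  | ACC-105 | withdrawal | 976.38  | 6.91 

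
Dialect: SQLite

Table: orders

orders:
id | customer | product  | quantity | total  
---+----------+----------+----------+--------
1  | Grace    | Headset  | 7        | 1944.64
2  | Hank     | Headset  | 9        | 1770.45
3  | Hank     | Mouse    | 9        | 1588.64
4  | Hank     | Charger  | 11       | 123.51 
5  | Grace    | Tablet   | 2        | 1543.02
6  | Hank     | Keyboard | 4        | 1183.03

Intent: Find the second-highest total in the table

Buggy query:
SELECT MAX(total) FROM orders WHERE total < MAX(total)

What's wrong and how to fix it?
Bug: MAX(total) on the right of the comparison is an aggregate-in-WHERE error

Fix: Compute the overall MAX in a subquery, then take MAX of rows below it

Corrected query:
SELECT MAX(total) FROM orders WHERE total < (SELECT MAX(total) FROM orders)

Result:
MAX(total)
----------
1770.45   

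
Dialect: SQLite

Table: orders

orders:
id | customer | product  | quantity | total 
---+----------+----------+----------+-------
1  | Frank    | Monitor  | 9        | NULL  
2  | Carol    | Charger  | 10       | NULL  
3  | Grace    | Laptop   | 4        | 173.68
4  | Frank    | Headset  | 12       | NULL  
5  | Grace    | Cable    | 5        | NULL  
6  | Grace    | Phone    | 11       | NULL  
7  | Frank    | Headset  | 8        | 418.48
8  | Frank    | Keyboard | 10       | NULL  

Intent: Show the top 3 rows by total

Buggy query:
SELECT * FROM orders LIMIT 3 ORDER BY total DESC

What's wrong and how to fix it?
Bug: ORDER BY cannot follow LIMIT; LIMIT is the final clause

Fix: Sort with ORDER BY, then apply LIMIT

Corrected query:
SELECT * FROM orders ORDER BY total DESC LIMIT 3

Result:
id | customer | product | quantity | total 
---+----------+---------+----------+-------
7  | Frank    | Headset | 8        | 418.48
3  | Grace    | Laptop  | 4        | 173.68
1  | Frank    | Monitor | 9        | NULL  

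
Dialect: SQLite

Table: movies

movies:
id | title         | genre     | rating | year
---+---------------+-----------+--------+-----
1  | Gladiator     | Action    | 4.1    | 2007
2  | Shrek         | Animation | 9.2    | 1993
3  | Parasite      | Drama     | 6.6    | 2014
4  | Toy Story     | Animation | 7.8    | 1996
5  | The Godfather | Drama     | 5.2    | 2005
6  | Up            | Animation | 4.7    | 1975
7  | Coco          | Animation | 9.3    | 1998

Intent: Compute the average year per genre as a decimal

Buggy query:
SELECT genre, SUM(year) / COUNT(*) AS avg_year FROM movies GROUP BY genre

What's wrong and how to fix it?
Bug: Both operands are integers, so '/' performs integer division and truncates

Fix: Cast one side to REAL so the division keeps the fractional part

Corrected query:
SELECT genre, SUM(year) * 1.0 / COUNT(*) AS avg_year FROM movies GROUP BY genre

Result:
genre     | avg_year
----------+---------
Action    | 2007    
Animation | 1990.5  
Drama     | 2009.5  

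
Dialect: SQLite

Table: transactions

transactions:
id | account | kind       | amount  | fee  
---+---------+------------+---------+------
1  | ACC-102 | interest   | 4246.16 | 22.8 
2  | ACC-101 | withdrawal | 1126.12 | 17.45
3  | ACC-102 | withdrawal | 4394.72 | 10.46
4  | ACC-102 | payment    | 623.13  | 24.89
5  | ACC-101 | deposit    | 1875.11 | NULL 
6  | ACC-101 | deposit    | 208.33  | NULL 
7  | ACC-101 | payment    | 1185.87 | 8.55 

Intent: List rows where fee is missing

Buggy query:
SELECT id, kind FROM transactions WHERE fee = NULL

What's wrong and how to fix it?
Bug: Comparing to NULL with '=' never matches; NULL = NULL is unknown, not true

Fix: Replace '= NULL' with 'IS NULL'

Corrected query:
SELECT id, kind FROM transactions WHERE fee IS NULL

Result:
id | kind   
---+--------
5  | deposit
6  | deposit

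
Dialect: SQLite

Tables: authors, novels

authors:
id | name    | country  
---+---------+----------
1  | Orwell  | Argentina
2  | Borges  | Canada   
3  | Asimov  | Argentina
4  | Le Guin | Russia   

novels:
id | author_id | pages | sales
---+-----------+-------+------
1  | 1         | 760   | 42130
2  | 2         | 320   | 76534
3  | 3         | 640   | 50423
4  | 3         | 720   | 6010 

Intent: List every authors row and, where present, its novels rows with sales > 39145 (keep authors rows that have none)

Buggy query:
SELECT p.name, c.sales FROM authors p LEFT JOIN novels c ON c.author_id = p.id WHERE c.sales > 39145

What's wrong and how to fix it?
Bug: A WHERE condition on the right-hand table after LEFT JOIN drops unmatched parents

Fix: Put 'c.sales > 39145' in the JOIN's ON clause instead of WHERE

Corrected query:
SELECT p.name, c.sales FROM authors p LEFT JOIN novels c ON c.author_id = p.id AND c.sales > 39145

Result:
name    | sales
--------+------
Orwell  | 42130
Borges  | 76534
Asimov  | 50423
Le Guin | NULL 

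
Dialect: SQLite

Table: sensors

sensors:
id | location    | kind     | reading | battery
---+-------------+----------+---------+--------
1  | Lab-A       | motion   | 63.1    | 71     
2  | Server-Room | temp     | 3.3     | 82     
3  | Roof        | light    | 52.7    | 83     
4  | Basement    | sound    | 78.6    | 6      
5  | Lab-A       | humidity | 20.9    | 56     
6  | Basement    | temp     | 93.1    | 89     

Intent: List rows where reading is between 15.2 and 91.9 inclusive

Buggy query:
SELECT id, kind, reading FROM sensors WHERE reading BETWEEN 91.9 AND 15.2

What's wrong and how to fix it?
Bug: The bounds are reversed; BETWEEN a AND b requires a <= b to match anything

Fix: Write BETWEEN 15.2 AND 91.9

Corrected query:
SELECT id, kind, reading FROM sensors WHERE reading BETWEEN 15.2 AND 91.9

Result:
id | kind     | reading
---+----------+--------
1  | motion   | 63.1   
3  | light    | 52.7   
4  | sound    | 78.6   
5  | humidity | 20.9   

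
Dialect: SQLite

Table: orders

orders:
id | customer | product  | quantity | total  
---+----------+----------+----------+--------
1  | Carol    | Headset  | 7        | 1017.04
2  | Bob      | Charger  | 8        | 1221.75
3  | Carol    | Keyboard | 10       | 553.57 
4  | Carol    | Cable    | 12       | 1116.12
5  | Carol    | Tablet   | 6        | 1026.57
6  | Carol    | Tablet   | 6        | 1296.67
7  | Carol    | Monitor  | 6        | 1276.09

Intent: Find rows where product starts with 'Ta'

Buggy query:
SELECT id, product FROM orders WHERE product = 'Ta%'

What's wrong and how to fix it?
Bug: '=' compares the literal string including the % character; pattern matching needs LIKE

Fix: Replace '=' with LIKE so 'Ta%' is treated as a pattern

Corrected query:
SELECT id, product FROM orders WHERE product LIKE 'Ta%'

Result:
id | product
---+--------
5  | Tablet 
6  | Tablet 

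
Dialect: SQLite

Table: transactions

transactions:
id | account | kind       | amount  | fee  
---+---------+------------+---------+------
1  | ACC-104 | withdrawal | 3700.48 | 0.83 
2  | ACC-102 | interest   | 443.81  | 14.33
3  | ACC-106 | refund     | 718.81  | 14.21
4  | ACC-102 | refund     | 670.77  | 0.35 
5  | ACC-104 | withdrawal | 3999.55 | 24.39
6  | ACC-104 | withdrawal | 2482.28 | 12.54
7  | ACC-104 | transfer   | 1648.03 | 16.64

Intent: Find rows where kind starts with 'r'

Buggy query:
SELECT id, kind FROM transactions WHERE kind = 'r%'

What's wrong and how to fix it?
Bug: Wildcards only work with LIKE; '=' treats '%' as a literal character

Fix: Use LIKE for wildcard pattern matching

Corrected query:
SELECT id, kind FROM transactions WHERE kind LIKE 'r%'

Result:
id | kind  
---+-------
3  | refund
4  | refund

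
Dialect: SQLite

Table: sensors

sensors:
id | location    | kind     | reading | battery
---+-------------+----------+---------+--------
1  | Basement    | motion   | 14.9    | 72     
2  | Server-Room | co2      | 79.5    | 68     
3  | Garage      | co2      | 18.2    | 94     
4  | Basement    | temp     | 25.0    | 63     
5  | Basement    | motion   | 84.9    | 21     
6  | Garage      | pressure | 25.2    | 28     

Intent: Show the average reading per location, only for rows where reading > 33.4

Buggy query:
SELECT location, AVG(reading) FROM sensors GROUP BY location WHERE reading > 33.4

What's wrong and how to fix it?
Bug: Row-level WHERE must come before GROUP BY in the clause order

Fix: Move the WHERE clause before GROUP BY

Corrected query:
SELECT location, AVG(reading) FROM sensors WHERE reading > 33.4 GROUP BY location

Result:
location    | AVG(reading)
------------+-------------
Basement    | 84.9        
Server-Room | 79.5        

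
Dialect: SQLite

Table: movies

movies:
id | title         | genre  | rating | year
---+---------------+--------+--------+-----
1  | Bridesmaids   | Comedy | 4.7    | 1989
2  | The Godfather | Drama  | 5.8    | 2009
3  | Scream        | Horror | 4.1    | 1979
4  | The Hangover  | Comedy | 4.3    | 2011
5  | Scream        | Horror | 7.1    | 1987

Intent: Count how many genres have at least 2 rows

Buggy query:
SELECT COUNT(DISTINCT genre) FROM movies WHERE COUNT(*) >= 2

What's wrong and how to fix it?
Bug: WHERE filters individual rows, not groups, so a group-level COUNT is invalid there

Fix: Group first with HAVING COUNT(*) >= 2, then COUNT the resulting groups

Corrected query:
SELECT COUNT(*) FROM (SELECT genre FROM movies GROUP BY genre HAVING COUNT(*) >= 2)

Result:
COUNT(*)
--------
2       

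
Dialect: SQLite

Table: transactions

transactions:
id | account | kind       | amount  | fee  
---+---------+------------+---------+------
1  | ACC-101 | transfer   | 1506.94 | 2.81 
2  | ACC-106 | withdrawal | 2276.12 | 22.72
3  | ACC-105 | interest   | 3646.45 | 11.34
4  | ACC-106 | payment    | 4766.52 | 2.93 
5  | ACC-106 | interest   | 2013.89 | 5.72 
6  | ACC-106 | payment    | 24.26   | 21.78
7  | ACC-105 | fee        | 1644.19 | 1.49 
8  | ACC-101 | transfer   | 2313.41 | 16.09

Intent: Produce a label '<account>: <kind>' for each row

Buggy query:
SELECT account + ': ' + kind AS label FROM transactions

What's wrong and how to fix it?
Bug: SQLite uses || for string concatenation; + coerces text to numbers (yielding 0)

Fix: Replace + with || to concatenate text

Corrected query:
SELECT account || ': ' || kind AS label FROM transactions

Result:
label              
-------------------
ACC-101: transfer  
ACC-106: withdrawal
ACC-105: interest  
ACC-106: payment   
ACC-106: interest  
ACC-106: payment   
ACC-105: fee       
ACC-101: transfer  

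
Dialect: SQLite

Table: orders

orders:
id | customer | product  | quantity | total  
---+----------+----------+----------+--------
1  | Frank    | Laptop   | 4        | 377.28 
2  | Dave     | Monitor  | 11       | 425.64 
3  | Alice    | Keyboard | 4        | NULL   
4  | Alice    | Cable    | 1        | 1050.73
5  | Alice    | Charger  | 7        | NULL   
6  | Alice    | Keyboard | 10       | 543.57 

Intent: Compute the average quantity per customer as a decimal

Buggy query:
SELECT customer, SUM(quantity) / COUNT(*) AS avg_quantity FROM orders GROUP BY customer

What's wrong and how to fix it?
Bug: Both operands are integers, so '/' performs integer division and truncates

Fix: Cast one side to REAL so the division keeps the fractional part

Corrected query:
SELECT customer, SUM(quantity) * 1.0 / COUNT(*) AS avg_quantity FROM orders GROUP BY customer

Result:
customer | avg_quantity
---------+-------------
Alice    | 5.5         
Dave     | 11          
Frank    | 4           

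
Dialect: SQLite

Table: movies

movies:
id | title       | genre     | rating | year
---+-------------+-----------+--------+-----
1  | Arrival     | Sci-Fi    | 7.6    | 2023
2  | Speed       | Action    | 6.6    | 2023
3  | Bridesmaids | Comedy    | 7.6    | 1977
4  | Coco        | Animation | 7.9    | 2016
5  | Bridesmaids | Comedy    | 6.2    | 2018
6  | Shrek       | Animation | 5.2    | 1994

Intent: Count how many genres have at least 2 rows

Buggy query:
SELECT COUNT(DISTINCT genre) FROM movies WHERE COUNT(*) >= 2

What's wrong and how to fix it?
Bug: WHERE filters individual rows, not groups, so a group-level COUNT is invalid there

Fix: Group first with HAVING COUNT(*) >= 2, then COUNT the resulting groups

Corrected query:
SELECT COUNT(*) FROM (SELECT genre FROM movies GROUP BY genre HAVING COUNT(*) >= 2)

Result:
COUNT(*)
--------
2       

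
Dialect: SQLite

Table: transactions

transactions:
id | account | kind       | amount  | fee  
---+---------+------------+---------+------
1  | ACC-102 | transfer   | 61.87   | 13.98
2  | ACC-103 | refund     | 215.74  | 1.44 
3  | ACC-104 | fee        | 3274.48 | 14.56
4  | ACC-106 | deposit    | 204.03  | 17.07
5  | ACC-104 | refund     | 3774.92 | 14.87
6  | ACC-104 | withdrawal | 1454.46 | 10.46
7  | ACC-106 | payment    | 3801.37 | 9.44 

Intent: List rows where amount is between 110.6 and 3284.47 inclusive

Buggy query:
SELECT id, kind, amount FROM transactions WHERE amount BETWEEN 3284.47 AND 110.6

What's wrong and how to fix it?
Bug: BETWEEN expects the lower bound first; with 3284.47 AND 110.6 the range is empty

Fix: Write BETWEEN 110.6 AND 3284.47

Corrected query:
SELECT id, kind, amount FROM transactions WHERE amount BETWEEN 110.6 AND 3284.47

Result:
id | kind       | amount 
---+------------+--------
2  | refund     | 215.74 
3  | fee        | 3274.48
4  | deposit    | 204.03 
6  | withdrawal | 1454.46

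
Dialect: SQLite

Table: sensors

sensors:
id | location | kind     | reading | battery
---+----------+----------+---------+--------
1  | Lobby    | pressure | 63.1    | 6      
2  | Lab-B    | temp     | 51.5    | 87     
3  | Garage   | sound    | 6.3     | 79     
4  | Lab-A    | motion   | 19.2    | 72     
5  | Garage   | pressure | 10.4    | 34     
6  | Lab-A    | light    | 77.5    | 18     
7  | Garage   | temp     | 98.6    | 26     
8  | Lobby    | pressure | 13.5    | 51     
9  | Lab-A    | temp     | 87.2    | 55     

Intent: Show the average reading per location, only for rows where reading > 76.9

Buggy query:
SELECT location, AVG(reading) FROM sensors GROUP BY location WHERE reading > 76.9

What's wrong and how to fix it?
Bug: WHERE cannot follow GROUP BY

Fix: Place WHERE between FROM and GROUP BY

Corrected query:
SELECT location, AVG(reading) FROM sensors WHERE reading > 76.9 GROUP BY location

Result:
location | AVG(reading)
---------+-------------
Garage   | 98.6        
Lab-A    | 82.35       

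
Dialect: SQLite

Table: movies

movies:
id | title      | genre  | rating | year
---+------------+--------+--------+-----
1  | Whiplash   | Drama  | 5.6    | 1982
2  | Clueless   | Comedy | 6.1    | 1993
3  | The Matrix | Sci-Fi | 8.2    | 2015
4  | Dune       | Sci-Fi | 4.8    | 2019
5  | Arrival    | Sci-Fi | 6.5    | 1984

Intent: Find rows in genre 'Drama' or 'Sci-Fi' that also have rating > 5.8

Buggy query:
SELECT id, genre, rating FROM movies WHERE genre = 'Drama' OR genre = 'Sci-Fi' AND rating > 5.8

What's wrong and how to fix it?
Bug: Without parentheses, AND is evaluated before OR, so the rating filter only applies to the 'Sci-Fi' branch

Fix: Group the OR with parentheses (or use IN), then AND the threshold

Corrected query:
SELECT id, genre, rating FROM movies WHERE (genre = 'Drama' OR genre = 'Sci-Fi') AND rating > 5.8

Result:
id | genre  | rating
---+--------+-------
3  | Sci-Fi | 8.2   
5  | Sci-Fi | 6.5   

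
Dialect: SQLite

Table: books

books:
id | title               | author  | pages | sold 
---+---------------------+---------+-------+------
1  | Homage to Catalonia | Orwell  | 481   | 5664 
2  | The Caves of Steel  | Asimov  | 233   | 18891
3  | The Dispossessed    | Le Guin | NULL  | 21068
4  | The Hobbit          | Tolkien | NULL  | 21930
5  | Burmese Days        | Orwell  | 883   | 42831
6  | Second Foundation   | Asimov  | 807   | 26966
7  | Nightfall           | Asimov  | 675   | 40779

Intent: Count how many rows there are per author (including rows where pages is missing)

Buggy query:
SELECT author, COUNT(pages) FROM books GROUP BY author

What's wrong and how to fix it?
Bug: COUNT(column) counts non-NULL values only; rows with NULL pages aren't counted

Fix: Replace COUNT(pages) with COUNT(*)

Corrected query:
SELECT author, COUNT(*) FROM books GROUP BY author

Result:
author  | COUNT(*)
--------+---------
Asimov  | 3       
Le Guin | 1       
Orwell  | 2       
Tolkien | 1       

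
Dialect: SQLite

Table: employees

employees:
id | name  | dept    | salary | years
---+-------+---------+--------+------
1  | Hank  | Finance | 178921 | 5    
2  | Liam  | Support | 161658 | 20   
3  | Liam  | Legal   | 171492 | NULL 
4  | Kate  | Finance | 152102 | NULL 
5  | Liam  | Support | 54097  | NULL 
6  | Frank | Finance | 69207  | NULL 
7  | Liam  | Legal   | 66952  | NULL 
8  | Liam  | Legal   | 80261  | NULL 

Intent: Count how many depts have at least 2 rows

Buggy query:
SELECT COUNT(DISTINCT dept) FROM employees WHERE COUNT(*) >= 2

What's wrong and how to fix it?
Bug: COUNT(*) cannot appear in WHERE; the per-group count doesn't exist yet

Fix: Use a subquery that GROUPs and filters with HAVING, then count its rows

Corrected query:
SELECT COUNT(*) FROM (SELECT dept FROM employees GROUP BY dept HAVING COUNT(*) >= 2)

Result:
COUNT(*)
--------
3       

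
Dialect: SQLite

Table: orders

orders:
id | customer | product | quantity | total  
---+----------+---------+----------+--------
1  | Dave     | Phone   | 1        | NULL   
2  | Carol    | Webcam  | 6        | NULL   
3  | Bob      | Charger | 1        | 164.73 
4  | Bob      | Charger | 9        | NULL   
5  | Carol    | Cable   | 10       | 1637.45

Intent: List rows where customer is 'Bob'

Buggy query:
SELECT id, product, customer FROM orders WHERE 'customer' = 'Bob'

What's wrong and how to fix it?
Bug: Single quotes denote string literals in SQL; the column name is being compared as a constant string

Fix: Reference the column as customer without single quotes

Corrected query:
SELECT id, product, customer FROM orders WHERE customer = 'Bob'

Result:
id | product | customer
---+---------+---------
3  | Charger | Bob     
4  | Charger | Bob     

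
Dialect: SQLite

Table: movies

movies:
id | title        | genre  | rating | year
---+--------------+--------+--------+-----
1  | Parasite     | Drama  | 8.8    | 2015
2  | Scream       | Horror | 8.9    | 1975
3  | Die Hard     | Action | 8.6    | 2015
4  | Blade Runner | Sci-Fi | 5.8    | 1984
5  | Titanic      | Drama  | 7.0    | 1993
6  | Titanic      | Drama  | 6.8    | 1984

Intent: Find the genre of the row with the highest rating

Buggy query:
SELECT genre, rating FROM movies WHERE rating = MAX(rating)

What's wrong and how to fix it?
Bug: WHERE is evaluated per row; an aggregate over the whole table isn't defined there

Fix: Use a subquery: WHERE rating = (SELECT MAX(rating) FROM movies)

Corrected query:
SELECT genre, rating FROM movies WHERE rating = (SELECT MAX(rating) FROM movies)

Result:
genre  | rating
-------+-------
Horror | 8.9   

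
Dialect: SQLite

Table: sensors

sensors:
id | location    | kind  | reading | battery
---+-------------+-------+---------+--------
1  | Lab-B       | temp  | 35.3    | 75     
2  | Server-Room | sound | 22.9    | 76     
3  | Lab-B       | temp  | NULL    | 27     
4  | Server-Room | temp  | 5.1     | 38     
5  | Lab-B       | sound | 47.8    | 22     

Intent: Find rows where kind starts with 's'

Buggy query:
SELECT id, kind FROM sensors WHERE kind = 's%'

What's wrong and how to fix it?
Bug: '=' compares the literal string including the % character; pattern matching needs LIKE

Fix: Use LIKE for wildcard pattern matching

Corrected query:
SELECT id, kind FROM sensors WHERE kind LIKE 's%'

Result:
id | kind 
---+------
2  | sound
5  | sound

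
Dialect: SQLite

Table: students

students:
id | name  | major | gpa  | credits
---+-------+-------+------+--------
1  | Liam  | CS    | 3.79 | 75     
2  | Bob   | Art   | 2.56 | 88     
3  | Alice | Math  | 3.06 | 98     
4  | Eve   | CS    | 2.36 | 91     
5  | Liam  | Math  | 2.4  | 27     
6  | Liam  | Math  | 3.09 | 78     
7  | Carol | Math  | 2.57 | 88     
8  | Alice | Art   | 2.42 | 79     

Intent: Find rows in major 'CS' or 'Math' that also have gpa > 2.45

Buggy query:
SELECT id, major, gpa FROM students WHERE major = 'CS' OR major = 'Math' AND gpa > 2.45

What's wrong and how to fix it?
Bug: AND binds tighter than OR, so this parses as major = 'CS' OR (major = 'Math' AND gpa > 2.45)

Fix: Group the OR with parentheses (or use IN), then AND the threshold

Corrected query:
SELECT id, major, gpa FROM students WHERE (major = 'CS' OR major = 'Math') AND gpa > 2.45

Result:
id | major | gpa 
---+-------+-----
1  | CS    | 3.79
3  | Math  | 3.06
6  | Math  | 3.09
7  | Math  | 2.57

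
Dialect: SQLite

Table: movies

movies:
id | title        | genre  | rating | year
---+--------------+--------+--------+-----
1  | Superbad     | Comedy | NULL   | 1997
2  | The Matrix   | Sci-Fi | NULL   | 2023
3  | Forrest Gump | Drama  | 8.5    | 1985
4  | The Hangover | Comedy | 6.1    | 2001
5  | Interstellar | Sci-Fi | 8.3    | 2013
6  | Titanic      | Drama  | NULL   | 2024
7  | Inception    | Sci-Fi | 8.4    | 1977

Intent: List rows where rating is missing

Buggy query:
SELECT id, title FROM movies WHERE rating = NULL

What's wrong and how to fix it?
Bug: '= NULL' is always unknown in SQL three-valued logic, so no rows match

Fix: Replace '= NULL' with 'IS NULL'

Corrected query:
SELECT id, title FROM movies WHERE rating IS NULL

Result:
id | title     
---+-----------
1  | Superbad  
2  | The Matrix
6  | Titanic   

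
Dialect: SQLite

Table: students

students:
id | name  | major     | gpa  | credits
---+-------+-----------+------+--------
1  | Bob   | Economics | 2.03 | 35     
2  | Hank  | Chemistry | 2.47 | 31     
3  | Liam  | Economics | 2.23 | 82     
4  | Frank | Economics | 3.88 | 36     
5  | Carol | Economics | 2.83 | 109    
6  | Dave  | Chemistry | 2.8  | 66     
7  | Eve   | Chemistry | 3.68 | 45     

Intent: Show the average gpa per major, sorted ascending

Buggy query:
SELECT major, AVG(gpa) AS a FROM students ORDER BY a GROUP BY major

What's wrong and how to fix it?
Bug: GROUP BY must precede ORDER BY

Fix: Move ORDER BY to the end, after GROUP BY

Corrected query:
SELECT major, AVG(gpa) AS a FROM students GROUP BY major ORDER BY a

Result:
major     | a       
----------+---------
Economics | 2.7425  
Chemistry | 2.983333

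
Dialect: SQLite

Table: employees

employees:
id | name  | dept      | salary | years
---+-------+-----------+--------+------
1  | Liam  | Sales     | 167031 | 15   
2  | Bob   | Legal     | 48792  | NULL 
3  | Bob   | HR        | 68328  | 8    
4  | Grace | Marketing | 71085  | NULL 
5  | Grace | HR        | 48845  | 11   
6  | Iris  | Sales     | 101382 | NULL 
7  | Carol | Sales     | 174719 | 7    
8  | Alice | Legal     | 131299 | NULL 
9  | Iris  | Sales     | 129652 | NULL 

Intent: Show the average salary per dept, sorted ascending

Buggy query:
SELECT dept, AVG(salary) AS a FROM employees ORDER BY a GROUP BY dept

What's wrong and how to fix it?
Bug: GROUP BY must precede ORDER BY

Fix: Reorder: SELECT … FROM … GROUP BY … ORDER BY …

Corrected query:
SELECT dept, AVG(salary) AS a FROM employees GROUP BY dept ORDER BY a

Result:
dept      | a      
----------+--------
HR        | 58586.5
Marketing | 71085  
Legal     | 90045.5
Sales     | 143196 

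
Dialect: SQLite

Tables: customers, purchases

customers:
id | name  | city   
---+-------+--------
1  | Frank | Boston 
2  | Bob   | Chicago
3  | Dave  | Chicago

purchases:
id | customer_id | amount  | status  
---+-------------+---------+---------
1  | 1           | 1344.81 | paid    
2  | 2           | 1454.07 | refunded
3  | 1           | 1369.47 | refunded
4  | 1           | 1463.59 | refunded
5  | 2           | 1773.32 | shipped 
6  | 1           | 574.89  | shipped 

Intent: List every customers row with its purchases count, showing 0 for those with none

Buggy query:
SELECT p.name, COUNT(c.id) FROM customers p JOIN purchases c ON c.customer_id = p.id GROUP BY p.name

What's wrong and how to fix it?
Bug: INNER JOIN drops customers rows that have no matching purchases rows

Fix: Use LEFT JOIN so parents without children still appear (COUNT(c.id) gives 0)

Corrected query:
SELECT p.name, COUNT(c.id) FROM customers p LEFT JOIN purchases c ON c.customer_id = p.id GROUP BY p.name

Result:
name  | COUNT(c.id)
------+------------
Bob   | 2          
Dave  | 0          
Frank | 4          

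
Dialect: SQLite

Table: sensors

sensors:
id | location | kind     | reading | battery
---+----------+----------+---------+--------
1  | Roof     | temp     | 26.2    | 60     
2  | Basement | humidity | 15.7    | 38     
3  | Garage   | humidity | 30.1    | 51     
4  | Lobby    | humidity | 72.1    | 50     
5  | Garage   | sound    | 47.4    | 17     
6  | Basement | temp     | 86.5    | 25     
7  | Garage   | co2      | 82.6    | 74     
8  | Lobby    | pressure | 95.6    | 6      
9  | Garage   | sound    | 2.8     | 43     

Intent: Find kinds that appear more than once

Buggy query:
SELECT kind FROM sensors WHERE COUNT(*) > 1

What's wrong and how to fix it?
Bug: COUNT(*) is an aggregate and cannot be used in WHERE

Fix: GROUP BY kind, then filter groups with HAVING COUNT(*) > 1

Corrected query:
SELECT kind FROM sensors GROUP BY kind HAVING COUNT(*) > 1

Result:
kind    
--------
humidity
sound   
temp    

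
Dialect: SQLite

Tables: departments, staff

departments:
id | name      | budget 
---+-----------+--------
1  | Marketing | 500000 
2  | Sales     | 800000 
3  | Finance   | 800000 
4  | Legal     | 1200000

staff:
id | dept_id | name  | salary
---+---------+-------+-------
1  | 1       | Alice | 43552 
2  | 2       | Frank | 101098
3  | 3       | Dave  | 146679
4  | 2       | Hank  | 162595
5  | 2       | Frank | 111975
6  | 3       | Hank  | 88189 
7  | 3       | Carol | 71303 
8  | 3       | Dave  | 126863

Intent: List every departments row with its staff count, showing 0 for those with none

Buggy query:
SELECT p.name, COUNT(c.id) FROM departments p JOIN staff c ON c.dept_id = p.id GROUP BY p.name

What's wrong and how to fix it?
Bug: INNER JOIN drops departments rows that have no matching staff rows

Fix: Switch to LEFT JOIN to retain unmatched parent rows

Corrected query:
SELECT p.name, COUNT(c.id) FROM departments p LEFT JOIN staff c ON c.dept_id = p.id GROUP BY p.name

Result:
name      | COUNT(c.id)
----------+------------
Finance   | 4          
Legal     | 0          
Marketing | 1          
Sales     | 3          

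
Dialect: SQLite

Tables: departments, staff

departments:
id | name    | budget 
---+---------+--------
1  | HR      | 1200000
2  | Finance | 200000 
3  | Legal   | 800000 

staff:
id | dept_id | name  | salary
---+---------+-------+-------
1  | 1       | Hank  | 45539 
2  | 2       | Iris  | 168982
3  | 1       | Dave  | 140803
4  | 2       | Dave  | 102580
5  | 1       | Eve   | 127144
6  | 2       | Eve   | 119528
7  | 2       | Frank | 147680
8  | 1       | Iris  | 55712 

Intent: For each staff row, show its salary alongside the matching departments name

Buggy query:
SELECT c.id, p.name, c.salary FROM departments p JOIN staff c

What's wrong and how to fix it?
Bug: Missing join condition: each staff row is matched to all departments rows instead of just its own

Fix: Specify the join condition linking the foreign key to the parent id

Corrected query:
SELECT c.id, p.name, c.salary FROM departments p JOIN staff c ON c.dept_id = p.id

Result:
id | name    | salary
---+---------+-------
1  | HR      | 45539 
2  | Finance | 168982
3  | HR      | 140803
4  | Finance | 102580
5  | HR      | 127144
6  | Finance | 119528
7  | Finance | 147680
8  | HR      | 55712 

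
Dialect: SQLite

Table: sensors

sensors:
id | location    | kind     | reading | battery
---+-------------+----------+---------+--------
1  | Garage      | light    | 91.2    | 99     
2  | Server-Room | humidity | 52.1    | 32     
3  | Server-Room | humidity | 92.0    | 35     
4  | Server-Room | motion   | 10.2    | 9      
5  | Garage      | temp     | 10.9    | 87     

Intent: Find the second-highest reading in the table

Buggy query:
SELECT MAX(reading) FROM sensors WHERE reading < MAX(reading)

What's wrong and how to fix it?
Bug: MAX(reading) on the right of the comparison is an aggregate-in-WHERE error

Fix: Put the inner MAX in a scalar subquery

Corrected query:
SELECT MAX(reading) FROM sensors WHERE reading < (SELECT MAX(reading) FROM sensors)

Result:
MAX(reading)
------------
91.2        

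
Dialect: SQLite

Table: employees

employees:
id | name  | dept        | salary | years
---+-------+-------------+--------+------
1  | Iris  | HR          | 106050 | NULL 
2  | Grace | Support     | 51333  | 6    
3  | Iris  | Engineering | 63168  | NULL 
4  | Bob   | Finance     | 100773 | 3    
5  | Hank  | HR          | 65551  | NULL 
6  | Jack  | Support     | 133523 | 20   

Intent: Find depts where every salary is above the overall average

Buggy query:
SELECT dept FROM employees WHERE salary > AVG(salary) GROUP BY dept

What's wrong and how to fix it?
Bug: AVG() is an aggregate; it can't sit directly in WHERE

Fix: Compute the overall average in a scalar subquery and compare each group's MIN against it in HAVING

Corrected query:
SELECT dept FROM employees GROUP BY dept HAVING MIN(salary) > (SELECT AVG(salary) FROM employees)

Result:
dept   
-------
Finance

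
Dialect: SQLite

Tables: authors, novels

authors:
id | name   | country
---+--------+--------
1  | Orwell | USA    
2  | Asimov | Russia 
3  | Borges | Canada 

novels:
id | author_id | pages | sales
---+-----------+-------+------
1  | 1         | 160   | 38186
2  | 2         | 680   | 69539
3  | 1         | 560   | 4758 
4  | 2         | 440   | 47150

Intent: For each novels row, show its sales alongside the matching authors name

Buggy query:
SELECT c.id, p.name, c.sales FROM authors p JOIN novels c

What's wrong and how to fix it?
Bug: JOIN with no ON clause produces a cartesian product; every novels row pairs with every authors row

Fix: Specify the join condition linking the foreign key to the parent id

Corrected query:
SELECT c.id, p.name, c.sales FROM authors p JOIN novels c ON c.author_id = p.id

Result:
id | name   | sales
---+--------+------
1  | Orwell | 38186
2  | Asimov | 69539
3  | Orwell | 4758 
4  | Asimov | 47150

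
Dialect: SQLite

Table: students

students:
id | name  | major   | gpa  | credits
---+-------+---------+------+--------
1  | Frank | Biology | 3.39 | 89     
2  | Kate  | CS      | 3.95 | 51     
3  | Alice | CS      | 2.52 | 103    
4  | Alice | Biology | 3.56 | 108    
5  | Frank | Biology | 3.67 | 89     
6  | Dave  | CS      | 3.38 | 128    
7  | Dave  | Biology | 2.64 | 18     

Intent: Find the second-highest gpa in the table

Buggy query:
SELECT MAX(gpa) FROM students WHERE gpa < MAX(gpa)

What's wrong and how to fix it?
Bug: MAX(gpa) on the right of the comparison is an aggregate-in-WHERE error

Fix: Compute the overall MAX in a subquery, then take MAX of rows below it

Corrected query:
SELECT MAX(gpa) FROM students WHERE gpa < (SELECT MAX(gpa) FROM students)

Result:
MAX(gpa)
--------
3.67    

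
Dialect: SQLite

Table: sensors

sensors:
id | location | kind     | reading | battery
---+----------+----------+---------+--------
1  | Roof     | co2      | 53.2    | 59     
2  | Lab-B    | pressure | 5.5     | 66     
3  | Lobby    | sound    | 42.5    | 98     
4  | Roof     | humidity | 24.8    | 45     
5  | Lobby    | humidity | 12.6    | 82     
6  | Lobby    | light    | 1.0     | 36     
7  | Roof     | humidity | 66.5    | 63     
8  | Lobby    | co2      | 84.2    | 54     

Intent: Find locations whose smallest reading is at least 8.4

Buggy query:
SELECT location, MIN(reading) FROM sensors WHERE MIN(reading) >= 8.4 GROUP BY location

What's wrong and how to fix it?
Bug: MIN() in WHERE is a misuse of aggregate

Fix: Replace WHERE with HAVING after the GROUP BY

Corrected query:
SELECT location, MIN(reading) FROM sensors GROUP BY location HAVING MIN(reading) >= 8.4

Result:
location | MIN(reading)
---------+-------------
Roof     | 24.8        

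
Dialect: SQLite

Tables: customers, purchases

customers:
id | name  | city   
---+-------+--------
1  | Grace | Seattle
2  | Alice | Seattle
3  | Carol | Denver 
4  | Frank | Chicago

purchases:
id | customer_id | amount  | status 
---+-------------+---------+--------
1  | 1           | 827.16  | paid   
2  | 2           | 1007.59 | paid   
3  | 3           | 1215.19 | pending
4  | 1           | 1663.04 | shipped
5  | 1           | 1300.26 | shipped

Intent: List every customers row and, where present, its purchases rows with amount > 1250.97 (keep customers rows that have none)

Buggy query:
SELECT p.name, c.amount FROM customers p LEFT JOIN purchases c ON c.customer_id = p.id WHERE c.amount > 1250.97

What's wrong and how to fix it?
Bug: A WHERE condition on the right-hand table after LEFT JOIN drops unmatched parents

Fix: Put 'c.amount > 1250.97' in the JOIN's ON clause instead of WHERE

Corrected query:
SELECT p.name, c.amount FROM customers p LEFT JOIN purchases c ON c.customer_id = p.id AND c.amount > 1250.97

Result:
name  | amount 
------+--------
Grace | 1300.26
Grace | 1663.04
Alice | NULL   
Carol | NULL   
Frank | NULL   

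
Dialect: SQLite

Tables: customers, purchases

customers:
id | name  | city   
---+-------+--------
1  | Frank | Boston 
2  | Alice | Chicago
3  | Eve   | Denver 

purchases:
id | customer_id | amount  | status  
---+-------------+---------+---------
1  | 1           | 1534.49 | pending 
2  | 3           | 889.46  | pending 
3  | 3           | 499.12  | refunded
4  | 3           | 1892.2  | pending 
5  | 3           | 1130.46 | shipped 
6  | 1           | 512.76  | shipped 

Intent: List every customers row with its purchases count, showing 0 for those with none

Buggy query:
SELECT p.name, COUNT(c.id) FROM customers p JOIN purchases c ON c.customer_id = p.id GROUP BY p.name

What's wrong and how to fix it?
Bug: INNER JOIN drops customers rows that have no matching purchases rows

Fix: Use LEFT JOIN so parents without children still appear (COUNT(c.id) gives 0)

Corrected query:
SELECT p.name, COUNT(c.id) FROM customers p LEFT JOIN purchases c ON c.customer_id = p.id GROUP BY p.name

Result:
name  | COUNT(c.id)
------+------------
Alice | 0          
Eve   | 4          
Frank | 2          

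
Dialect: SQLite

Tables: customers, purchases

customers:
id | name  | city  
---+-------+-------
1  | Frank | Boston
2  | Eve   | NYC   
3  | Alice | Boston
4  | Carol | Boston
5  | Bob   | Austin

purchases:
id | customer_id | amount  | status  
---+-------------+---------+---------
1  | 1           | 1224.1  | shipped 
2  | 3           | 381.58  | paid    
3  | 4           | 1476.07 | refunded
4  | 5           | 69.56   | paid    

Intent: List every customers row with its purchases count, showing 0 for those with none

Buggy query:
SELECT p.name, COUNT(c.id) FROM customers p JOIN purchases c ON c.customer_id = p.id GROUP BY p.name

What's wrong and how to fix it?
Bug: An inner join excludes parents with zero children

Fix: Use LEFT JOIN so parents without children still appear (COUNT(c.id) gives 0)

Corrected query:
SELECT p.name, COUNT(c.id) FROM customers p LEFT JOIN purchases c ON c.customer_id = p.id GROUP BY p.name

Result:
name  | COUNT(c.id)
------+------------
Alice | 1          
Bob   | 1          
Carol | 1          
Eve   | 0          
Frank | 1          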